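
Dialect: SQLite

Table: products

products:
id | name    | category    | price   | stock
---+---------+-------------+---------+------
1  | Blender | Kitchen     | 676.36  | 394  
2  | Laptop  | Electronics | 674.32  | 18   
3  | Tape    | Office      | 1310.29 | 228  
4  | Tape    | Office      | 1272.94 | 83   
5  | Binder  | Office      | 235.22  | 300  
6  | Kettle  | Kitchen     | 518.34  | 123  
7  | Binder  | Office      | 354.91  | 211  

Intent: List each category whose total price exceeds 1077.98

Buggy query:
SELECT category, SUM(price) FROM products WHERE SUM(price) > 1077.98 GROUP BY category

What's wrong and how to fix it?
Bug: Aggregate functions cannot appear in a WHERE clause

Fix: Move the aggregate condition to a HAVING clause

Corrected query:
SELECT category, SUM(price) FROM products GROUP BY category HAVING SUM(price) > 1077.98

Result:
category | SUM(price)
---------+-----------
Kitchen  | 1194.7    
Office   | 3173.36   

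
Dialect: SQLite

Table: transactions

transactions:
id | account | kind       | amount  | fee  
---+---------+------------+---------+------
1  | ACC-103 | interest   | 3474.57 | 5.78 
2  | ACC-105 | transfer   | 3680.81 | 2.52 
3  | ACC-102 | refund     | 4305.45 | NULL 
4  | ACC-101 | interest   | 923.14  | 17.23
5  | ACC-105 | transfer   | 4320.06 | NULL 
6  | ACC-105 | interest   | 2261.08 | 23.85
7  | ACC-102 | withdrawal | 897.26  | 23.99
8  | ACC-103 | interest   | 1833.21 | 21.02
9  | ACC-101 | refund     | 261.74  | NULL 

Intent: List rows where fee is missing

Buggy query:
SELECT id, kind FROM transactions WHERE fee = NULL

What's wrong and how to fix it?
Bug: Comparing to NULL with '=' never matches; NULL = NULL is unknown, not true

Fix: Replace '= NULL' with 'IS NULL'

Corrected query:
SELECT id, kind FROM transactions WHERE fee IS NULL

Result:
id | kind    
---+---------
3  | refund  
5  | transfer
9  | refund  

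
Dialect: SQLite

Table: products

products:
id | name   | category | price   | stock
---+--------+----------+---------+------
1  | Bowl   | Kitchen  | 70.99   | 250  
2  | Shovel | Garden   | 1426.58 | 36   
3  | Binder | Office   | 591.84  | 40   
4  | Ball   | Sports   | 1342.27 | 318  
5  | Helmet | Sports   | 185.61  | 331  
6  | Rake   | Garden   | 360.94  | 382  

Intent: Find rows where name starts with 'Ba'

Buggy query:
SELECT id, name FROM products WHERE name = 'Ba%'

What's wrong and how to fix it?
Bug: '=' compares the literal string including the % character; pattern matching needs LIKE

Fix: Replace '=' with LIKE so 'Ba%' is treated as a pattern

Corrected query:
SELECT id, name FROM products WHERE name LIKE 'Ba%'

Result:
id | name
---+-----
4  | Ball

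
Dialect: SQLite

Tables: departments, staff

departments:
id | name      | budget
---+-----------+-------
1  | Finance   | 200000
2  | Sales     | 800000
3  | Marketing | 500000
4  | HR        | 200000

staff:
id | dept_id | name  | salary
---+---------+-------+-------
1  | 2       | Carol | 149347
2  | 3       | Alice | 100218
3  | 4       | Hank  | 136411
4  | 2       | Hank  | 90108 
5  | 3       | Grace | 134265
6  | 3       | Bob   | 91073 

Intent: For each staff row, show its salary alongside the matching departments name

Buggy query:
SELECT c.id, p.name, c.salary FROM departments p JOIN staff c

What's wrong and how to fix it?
Bug: JOIN with no ON clause produces a cartesian product; every staff row pairs with every departments row

Fix: Specify the join condition linking the foreign key to the parent id

Corrected query:
SELECT c.id, p.name, c.salary FROM departments p JOIN staff c ON c.dept_id = p.id

Result:
id | name      | salary
---+-----------+-------
1  | Sales     | 149347
2  | Marketing | 100218
3  | HR        | 136411
4  | Sales     | 90108 
5  | Marketing | 134265
6  | Marketing | 91073 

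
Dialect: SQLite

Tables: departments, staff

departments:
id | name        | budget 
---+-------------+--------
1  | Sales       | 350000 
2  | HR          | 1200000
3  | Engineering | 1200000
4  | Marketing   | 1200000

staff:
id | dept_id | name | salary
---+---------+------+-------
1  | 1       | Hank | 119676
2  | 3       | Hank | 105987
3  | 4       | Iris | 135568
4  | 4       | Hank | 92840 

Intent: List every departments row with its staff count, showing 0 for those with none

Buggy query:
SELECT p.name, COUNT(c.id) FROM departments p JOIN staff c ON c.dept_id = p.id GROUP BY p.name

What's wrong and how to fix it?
Bug: An inner join excludes parents with zero children

Fix: Switch to LEFT JOIN to retain unmatched parent rows

Corrected query:
SELECT p.name, COUNT(c.id) FROM departments p LEFT JOIN staff c ON c.dept_id = p.id GROUP BY p.name

Result:
name        | COUNT(c.id)
------------+------------
Engineering | 1          
HR          | 0          
Marketing   | 2          
Sales       | 1          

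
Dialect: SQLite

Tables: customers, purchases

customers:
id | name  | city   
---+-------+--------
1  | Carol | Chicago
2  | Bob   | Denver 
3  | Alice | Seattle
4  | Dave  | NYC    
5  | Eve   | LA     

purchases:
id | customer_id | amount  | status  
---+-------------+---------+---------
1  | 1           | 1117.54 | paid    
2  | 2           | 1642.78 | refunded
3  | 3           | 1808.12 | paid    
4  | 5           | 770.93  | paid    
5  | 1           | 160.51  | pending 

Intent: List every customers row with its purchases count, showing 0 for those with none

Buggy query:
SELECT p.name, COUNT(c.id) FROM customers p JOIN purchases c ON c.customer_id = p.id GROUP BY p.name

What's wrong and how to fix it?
Bug: INNER JOIN drops customers rows that have no matching purchases rows

Fix: Switch to LEFT JOIN to retain unmatched parent rows

Corrected query:
SELECT p.name, COUNT(c.id) FROM customers p LEFT JOIN purchases c ON c.customer_id = p.id GROUP BY p.name

Result:
name  | COUNT(c.id)
------+------------
Alice | 1          
Bob   | 1          
Carol | 2          
Dave  | 0          
Eve   | 1          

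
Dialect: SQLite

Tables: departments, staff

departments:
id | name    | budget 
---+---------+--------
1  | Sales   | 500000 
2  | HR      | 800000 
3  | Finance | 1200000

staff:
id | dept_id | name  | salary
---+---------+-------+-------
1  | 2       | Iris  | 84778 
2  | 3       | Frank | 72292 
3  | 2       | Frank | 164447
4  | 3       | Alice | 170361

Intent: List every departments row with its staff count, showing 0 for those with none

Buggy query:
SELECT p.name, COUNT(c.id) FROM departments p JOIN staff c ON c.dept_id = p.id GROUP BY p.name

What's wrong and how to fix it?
Bug: INNER JOIN drops departments rows that have no matching staff rows

Fix: Switch to LEFT JOIN to retain unmatched parent rows

Corrected query:
SELECT p.name, COUNT(c.id) FROM departments p LEFT JOIN staff c ON c.dept_id = p.id GROUP BY p.name

Result:
name    | COUNT(c.id)
--------+------------
Finance | 2          
HR      | 2          
Sales   | 0          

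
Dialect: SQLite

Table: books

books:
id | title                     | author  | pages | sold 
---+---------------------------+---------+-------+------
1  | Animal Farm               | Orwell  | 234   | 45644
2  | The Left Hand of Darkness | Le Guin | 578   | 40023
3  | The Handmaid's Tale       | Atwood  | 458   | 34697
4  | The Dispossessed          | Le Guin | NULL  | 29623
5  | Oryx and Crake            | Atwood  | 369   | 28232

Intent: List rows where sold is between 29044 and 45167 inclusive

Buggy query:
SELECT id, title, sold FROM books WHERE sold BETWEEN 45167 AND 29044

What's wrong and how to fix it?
Bug: The bounds are reversed; BETWEEN a AND b requires a <= b to match anything

Fix: Swap the bounds so the smaller value comes first

Corrected query:
SELECT id, title, sold FROM books WHERE sold BETWEEN 29044 AND 45167

Result:
id | title                     | sold 
---+---------------------------+------
2  | The Left Hand of Darkness | 40023
3  | The Handmaid's Tale       | 34697
4  | The Dispossessed          | 29623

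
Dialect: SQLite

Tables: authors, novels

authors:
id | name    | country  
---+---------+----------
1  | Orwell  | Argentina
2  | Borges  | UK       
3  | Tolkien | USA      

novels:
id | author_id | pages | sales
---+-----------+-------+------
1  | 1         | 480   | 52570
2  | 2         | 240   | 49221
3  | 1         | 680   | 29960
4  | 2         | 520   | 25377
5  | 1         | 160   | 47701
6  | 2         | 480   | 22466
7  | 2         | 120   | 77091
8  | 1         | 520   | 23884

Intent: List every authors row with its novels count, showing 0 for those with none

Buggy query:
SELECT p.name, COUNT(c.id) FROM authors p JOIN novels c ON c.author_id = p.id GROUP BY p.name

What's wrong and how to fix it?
Bug: An inner join excludes parents with zero children

Fix: Use LEFT JOIN so parents without children still appear (COUNT(c.id) gives 0)

Corrected query:
SELECT p.name, COUNT(c.id) FROM authors p LEFT JOIN novels c ON c.author_id = p.id GROUP BY p.name

Result:
name    | COUNT(c.id)
--------+------------
Borges  | 4          
Orwell  | 4          
Tolkien | 0          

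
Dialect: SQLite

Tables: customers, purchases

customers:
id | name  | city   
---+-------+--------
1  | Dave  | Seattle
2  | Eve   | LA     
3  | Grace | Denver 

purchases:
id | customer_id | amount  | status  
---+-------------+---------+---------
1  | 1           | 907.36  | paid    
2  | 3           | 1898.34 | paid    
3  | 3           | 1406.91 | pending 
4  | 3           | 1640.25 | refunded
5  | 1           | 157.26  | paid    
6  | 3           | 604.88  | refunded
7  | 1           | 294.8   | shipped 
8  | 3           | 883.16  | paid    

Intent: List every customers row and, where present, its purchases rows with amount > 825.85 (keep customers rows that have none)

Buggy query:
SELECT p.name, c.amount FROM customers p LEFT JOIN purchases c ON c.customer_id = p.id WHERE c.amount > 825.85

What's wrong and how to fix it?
Bug: A WHERE condition on the right-hand table after LEFT JOIN drops unmatched parents

Fix: Move the right-table condition into the ON clause so unmatched parents are kept

Corrected query:
SELECT p.name, c.amount FROM customers p LEFT JOIN purchases c ON c.customer_id = p.id AND c.amount > 825.85

Result:
name  | amount 
------+--------
Dave  | 907.36 
Eve   | NULL   
Grace | 883.16 
Grace | 1406.91
Grace | 1640.25
Grace | 1898.34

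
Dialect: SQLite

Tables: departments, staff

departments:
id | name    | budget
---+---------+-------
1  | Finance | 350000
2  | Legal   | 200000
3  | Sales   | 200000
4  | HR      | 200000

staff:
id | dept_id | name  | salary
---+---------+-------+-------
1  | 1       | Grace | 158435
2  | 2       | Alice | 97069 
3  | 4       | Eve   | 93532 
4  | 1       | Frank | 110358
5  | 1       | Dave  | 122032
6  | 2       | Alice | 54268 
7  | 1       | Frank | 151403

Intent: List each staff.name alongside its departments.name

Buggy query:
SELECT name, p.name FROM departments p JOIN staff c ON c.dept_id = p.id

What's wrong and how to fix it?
Bug: Both tables have a 'name' column; the unqualified reference is ambiguous

Fix: Prefix ambiguous columns with the table alias

Corrected query:
SELECT c.name, p.name FROM departments p JOIN staff c ON c.dept_id = p.id

Result:
name  | name   
------+--------
Grace | Finance
Alice | Legal  
Eve   | HR     
Frank | Finance
Dave  | Finance
Alice | Legal  
Frank | Finance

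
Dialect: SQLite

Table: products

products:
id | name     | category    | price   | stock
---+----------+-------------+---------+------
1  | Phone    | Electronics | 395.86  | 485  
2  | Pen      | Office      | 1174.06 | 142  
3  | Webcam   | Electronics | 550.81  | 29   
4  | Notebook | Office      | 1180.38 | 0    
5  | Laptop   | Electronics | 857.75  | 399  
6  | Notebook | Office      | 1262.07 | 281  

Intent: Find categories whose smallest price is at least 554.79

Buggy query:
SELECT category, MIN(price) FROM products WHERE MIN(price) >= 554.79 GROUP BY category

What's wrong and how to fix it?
Bug: MIN() in WHERE is a misuse of aggregate

Fix: Replace WHERE with HAVING after the GROUP BY

Corrected query:
SELECT category, MIN(price) FROM products GROUP BY category HAVING MIN(price) >= 554.79

Result:
category | MIN(price)
---------+-----------
Office   | 1174.06   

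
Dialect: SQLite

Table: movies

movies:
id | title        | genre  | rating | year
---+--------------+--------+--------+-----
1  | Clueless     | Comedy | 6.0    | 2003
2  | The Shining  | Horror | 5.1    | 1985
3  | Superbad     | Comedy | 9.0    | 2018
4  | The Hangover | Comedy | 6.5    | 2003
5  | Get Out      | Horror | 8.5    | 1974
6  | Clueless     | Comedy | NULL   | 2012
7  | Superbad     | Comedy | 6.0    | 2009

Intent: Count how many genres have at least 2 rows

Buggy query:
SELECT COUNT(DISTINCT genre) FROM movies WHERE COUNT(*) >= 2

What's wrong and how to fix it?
Bug: COUNT(*) cannot appear in WHERE; the per-group count doesn't exist yet

Fix: Use a subquery that GROUPs and filters with HAVING, then count its rows

Corrected query:
SELECT COUNT(*) FROM (SELECT genre FROM movies GROUP BY genre HAVING COUNT(*) >= 2)

Result:
COUNT(*)
--------
2       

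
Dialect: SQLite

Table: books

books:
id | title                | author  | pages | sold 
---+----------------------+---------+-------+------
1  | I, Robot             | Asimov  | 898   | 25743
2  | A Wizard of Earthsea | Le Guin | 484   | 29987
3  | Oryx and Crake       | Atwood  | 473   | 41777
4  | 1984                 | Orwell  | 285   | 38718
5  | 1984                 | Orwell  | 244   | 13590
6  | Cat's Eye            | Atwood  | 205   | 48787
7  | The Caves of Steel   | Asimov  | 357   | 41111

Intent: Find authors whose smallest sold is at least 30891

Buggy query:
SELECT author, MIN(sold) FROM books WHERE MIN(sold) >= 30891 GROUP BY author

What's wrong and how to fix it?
Bug: Aggregates like MIN are computed per group after WHERE runs

Fix: Use HAVING for the per-group MIN condition

Corrected query:
SELECT author, MIN(sold) FROM books GROUP BY author HAVING MIN(sold) >= 30891

Result:
author | MIN(sold)
-------+----------
Atwood | 41777    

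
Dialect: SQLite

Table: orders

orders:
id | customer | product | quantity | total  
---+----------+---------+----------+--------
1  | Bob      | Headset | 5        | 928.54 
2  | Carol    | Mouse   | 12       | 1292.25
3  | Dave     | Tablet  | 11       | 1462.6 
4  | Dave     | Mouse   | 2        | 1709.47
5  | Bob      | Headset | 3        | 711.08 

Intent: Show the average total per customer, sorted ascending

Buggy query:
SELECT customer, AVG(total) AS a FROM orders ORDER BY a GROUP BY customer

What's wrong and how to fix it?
Bug: GROUP BY must precede ORDER BY

Fix: Reorder: SELECT … FROM … GROUP BY … ORDER BY …

Corrected query:
SELECT customer, AVG(total) AS a FROM orders GROUP BY customer ORDER BY a

Result:
customer | a       
---------+---------
Bob      | 819.81  
Carol    | 1292.25 
Dave     | 1586.035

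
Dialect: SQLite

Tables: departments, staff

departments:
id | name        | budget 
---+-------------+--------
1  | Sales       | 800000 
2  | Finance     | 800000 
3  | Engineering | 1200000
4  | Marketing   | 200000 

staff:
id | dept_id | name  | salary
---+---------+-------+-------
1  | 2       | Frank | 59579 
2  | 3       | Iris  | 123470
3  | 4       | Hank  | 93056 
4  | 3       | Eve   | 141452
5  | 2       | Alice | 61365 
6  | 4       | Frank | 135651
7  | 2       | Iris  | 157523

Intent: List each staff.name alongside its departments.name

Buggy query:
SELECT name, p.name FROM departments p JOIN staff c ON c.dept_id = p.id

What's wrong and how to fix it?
Bug: Both tables have a 'name' column; the unqualified reference is ambiguous

Fix: Qualify the column with its table alias (c.name)

Corrected query:
SELECT c.name, p.name FROM departments p JOIN staff c ON c.dept_id = p.id

Result:
name  | name       
------+------------
Frank | Finance    
Iris  | Engineering
Hank  | Marketing  
Eve   | Engineering
Alice | Finance    
Frank | Marketing  
Iris  | Finance    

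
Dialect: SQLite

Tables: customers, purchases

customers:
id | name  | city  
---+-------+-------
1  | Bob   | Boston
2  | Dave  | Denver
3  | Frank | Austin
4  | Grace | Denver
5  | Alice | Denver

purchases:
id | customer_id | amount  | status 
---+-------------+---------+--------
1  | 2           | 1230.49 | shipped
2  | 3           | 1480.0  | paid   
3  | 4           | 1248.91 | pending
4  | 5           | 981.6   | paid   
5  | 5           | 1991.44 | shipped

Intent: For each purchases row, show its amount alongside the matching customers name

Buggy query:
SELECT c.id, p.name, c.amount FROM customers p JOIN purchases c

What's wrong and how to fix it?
Bug: JOIN with no ON clause produces a cartesian product; every purchases row pairs with every customers row

Fix: Specify the join condition linking the foreign key to the parent id

Corrected query:
SELECT c.id, p.name, c.amount FROM customers p JOIN purchases c ON c.customer_id = p.id

Result:
id | name  | amount 
---+-------+--------
1  | Dave  | 1230.49
2  | Frank | 1480   
3  | Grace | 1248.91
4  | Alice | 981.6  
5  | Alice | 1991.44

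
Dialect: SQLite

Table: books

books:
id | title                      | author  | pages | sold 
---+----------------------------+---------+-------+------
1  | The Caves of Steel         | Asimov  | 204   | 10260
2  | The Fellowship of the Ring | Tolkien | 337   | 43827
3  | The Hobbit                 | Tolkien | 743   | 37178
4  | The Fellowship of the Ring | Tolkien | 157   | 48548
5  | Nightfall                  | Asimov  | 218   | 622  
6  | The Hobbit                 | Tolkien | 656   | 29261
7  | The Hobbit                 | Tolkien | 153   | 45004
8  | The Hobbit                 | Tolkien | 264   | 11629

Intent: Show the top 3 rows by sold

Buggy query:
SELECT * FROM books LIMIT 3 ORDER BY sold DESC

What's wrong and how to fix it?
Bug: LIMIT must come after ORDER BY

Fix: Swap the clauses: ORDER BY first, then LIMIT

Corrected query:
SELECT * FROM books ORDER BY sold DESC LIMIT 3

Result:
id | title                      | author  | pages | sold 
---+----------------------------+---------+-------+------
4  | The Fellowship of the Ring | Tolkien | 157   | 48548
7  | The Hobbit                 | Tolkien | 153   | 45004
2  | The Fellowship of the Ring | Tolkien | 337   | 43827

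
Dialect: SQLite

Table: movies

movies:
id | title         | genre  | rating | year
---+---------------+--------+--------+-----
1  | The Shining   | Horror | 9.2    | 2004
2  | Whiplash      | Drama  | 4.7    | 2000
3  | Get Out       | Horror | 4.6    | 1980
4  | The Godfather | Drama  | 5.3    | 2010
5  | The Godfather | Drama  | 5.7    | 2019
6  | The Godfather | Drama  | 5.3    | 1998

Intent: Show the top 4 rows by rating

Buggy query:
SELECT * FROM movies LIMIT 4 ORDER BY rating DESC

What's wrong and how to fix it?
Bug: ORDER BY cannot follow LIMIT; LIMIT is the final clause

Fix: Sort with ORDER BY, then apply LIMIT

Corrected query:
SELECT * FROM movies ORDER BY rating DESC LIMIT 4

Result:
id | title         | genre  | rating | year
---+---------------+--------+--------+-----
1  | The Shining   | Horror | 9.2    | 2004
5  | The Godfather | Drama  | 5.7    | 2019
4  | The Godfather | Drama  | 5.3    | 2010
6  | The Godfather | Drama  | 5.3    | 1998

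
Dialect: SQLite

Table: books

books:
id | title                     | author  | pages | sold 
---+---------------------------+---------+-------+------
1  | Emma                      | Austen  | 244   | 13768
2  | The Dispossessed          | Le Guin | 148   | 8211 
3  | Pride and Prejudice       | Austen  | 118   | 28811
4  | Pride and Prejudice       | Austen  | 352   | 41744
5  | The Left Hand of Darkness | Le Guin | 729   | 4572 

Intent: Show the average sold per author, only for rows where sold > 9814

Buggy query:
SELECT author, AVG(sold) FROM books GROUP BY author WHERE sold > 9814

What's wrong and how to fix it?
Bug: Row-level WHERE must come before GROUP BY in the clause order

Fix: Move the WHERE clause before GROUP BY

Corrected query:
SELECT author, AVG(sold) FROM books WHERE sold > 9814 GROUP BY author

Result:
author | AVG(sold)   
-------+-------------
Austen | 28107.666667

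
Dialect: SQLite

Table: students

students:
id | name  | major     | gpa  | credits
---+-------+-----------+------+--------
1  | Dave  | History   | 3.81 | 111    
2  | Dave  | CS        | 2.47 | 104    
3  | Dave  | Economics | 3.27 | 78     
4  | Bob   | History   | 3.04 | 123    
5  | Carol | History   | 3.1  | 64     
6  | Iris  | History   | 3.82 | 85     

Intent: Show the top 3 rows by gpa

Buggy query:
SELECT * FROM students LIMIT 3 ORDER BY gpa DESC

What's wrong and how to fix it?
Bug: LIMIT must come after ORDER BY

Fix: Sort with ORDER BY, then apply LIMIT

Corrected query:
SELECT * FROM students ORDER BY gpa DESC LIMIT 3

Result:
id | name | major     | gpa  | credits
---+------+-----------+------+--------
6  | Iris | History   | 3.82 | 85     
1  | Dave | History   | 3.81 | 111    
3  | Dave | Economics | 3.27 | 78     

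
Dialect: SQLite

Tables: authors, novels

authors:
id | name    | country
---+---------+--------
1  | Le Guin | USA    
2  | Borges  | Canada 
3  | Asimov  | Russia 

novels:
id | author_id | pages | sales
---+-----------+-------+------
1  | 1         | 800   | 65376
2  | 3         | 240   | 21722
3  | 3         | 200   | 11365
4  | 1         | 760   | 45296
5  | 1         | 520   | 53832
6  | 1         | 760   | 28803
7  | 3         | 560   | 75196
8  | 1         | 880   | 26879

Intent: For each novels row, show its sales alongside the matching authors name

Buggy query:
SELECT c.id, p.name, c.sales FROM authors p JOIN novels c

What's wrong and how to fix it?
Bug: JOIN with no ON clause produces a cartesian product; every novels row pairs with every authors row

Fix: Specify the join condition linking the foreign key to the parent id

Corrected query:
SELECT c.id, p.name, c.sales FROM authors p JOIN novels c ON c.author_id = p.id

Result:
id | name    | sales
---+---------+------
1  | Le Guin | 65376
2  | Asimov  | 21722
3  | Asimov  | 11365
4  | Le Guin | 45296
5  | Le Guin | 53832
6  | Le Guin | 28803
7  | Asimov  | 75196
8  | Le Guin | 26879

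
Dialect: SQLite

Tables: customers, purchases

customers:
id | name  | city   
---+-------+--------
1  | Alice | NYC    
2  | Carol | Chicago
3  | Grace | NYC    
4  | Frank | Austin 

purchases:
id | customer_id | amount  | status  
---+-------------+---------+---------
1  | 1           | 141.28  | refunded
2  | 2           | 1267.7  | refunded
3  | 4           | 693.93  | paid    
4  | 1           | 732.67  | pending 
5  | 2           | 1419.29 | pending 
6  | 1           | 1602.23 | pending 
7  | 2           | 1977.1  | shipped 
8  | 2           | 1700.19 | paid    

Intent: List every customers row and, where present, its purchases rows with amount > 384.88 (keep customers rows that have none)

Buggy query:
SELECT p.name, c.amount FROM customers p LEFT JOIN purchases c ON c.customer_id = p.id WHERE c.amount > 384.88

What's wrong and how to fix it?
Bug: A WHERE condition on the right-hand table after LEFT JOIN drops unmatched parents

Fix: Put 'c.amount > 384.88' in the JOIN's ON clause instead of WHERE

Corrected query:
SELECT p.name, c.amount FROM customers p LEFT JOIN purchases c ON c.customer_id = p.id AND c.amount > 384.88

Result:
name  | amount 
------+--------
Alice | 732.67 
Alice | 1602.23
Carol | 1267.7 
Carol | 1419.29
Carol | 1700.19
Carol | 1977.1 
Grace | NULL   
Frank | 693.93 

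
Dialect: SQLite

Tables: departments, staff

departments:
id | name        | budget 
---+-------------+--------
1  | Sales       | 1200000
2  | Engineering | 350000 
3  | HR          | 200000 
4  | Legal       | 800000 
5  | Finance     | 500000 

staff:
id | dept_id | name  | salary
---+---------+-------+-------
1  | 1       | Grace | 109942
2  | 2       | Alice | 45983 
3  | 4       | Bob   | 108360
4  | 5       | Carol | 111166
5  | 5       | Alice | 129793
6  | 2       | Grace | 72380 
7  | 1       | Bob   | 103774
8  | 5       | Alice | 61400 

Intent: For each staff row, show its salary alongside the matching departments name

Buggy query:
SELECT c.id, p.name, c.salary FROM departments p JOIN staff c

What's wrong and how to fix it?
Bug: JOIN with no ON clause produces a cartesian product; every staff row pairs with every departments row

Fix: Add ON c.dept_id = p.id to the JOIN

Corrected query:
SELECT c.id, p.name, c.salary FROM departments p JOIN staff c ON c.dept_id = p.id

Result:
id | name        | salary
---+-------------+-------
1  | Sales       | 109942
2  | Engineering | 45983 
3  | Legal       | 108360
4  | Finance     | 111166
5  | Finance     | 129793
6  | Engineering | 72380 
7  | Sales       | 103774
8  | Finance     | 61400 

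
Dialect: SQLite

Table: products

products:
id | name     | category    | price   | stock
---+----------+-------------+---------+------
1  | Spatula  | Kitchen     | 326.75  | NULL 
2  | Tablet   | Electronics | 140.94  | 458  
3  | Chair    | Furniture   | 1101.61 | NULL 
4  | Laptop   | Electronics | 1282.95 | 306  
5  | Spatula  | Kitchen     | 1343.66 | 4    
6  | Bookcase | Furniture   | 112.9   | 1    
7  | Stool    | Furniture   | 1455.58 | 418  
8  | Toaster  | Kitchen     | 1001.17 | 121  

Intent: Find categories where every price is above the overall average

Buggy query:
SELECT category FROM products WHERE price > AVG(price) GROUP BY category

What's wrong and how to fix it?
Bug: WHERE evaluates per row before aggregation, so AVG() is unavailable

Fix: Use a subquery for AVG and a HAVING MIN(...) filter so the condition holds for every row in the group

Corrected query:
SELECT category FROM products GROUP BY category HAVING MIN(price) > (SELECT AVG(price) FROM products)

Result:
(no rows)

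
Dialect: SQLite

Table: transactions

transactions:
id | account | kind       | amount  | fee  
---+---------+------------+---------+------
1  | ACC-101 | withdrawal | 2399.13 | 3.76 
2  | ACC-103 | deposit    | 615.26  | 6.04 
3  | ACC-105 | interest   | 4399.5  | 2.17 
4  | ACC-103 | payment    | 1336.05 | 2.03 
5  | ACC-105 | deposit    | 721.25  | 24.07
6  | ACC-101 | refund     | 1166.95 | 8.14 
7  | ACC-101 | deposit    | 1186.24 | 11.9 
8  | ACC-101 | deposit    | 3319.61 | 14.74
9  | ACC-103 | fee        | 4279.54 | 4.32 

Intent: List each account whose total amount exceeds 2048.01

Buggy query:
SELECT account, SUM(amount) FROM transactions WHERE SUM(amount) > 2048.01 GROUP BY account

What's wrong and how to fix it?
Bug: WHERE runs before GROUP BY, so aggregates aren't available there

Fix: Use HAVING (which filters groups after aggregation) instead of WHERE

Corrected query:
SELECT account, SUM(amount) FROM transactions GROUP BY account HAVING SUM(amount) > 2048.01

Result:
account | SUM(amount)
--------+------------
ACC-101 | 8071.93    
ACC-103 | 6230.85    
ACC-105 | 5120.75    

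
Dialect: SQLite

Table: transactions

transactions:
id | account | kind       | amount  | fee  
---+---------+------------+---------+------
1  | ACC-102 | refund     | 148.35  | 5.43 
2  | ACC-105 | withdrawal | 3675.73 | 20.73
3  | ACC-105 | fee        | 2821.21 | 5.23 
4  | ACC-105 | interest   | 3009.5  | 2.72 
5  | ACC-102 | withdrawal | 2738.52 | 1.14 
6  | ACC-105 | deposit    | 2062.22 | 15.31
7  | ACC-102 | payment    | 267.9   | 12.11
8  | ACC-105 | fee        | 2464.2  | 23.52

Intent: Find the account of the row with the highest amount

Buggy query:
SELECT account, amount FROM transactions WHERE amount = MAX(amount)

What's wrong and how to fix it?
Bug: WHERE is evaluated per row; an aggregate over the whole table isn't defined there

Fix: Wrap MAX in a scalar subquery so WHERE compares against a single value

Corrected query:
SELECT account, amount FROM transactions WHERE amount = (SELECT MAX(amount) FROM transactions)

Result:
account | amount 
--------+--------
ACC-105 | 3675.73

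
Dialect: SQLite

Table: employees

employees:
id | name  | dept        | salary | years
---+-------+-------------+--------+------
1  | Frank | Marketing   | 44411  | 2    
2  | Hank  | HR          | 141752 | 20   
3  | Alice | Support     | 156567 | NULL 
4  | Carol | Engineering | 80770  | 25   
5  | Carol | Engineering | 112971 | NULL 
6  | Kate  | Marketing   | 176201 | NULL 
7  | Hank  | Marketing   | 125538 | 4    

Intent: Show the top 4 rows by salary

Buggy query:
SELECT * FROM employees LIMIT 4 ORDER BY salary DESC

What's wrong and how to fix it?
Bug: LIMIT must come after ORDER BY

Fix: Swap the clauses: ORDER BY first, then LIMIT

Corrected query:
SELECT * FROM employees ORDER BY salary DESC LIMIT 4

Result:
id | name  | dept      | salary | years
---+-------+-----------+--------+------
6  | Kate  | Marketing | 176201 | NULL 
3  | Alice | Support   | 156567 | NULL 
2  | Hank  | HR        | 141752 | 20   
7  | Hank  | Marketing | 125538 | 4    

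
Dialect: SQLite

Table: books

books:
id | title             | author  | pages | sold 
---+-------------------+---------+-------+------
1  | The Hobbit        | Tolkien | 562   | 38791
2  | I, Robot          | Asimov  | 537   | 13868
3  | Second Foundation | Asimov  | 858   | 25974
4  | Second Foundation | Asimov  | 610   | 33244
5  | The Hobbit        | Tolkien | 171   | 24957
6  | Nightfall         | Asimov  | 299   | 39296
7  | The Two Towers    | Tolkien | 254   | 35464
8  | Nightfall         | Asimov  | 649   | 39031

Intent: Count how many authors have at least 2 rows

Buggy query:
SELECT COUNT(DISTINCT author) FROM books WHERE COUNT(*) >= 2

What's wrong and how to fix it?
Bug: WHERE filters individual rows, not groups, so a group-level COUNT is invalid there

Fix: Use a subquery that GROUPs and filters with HAVING, then count its rows

Corrected query:
SELECT COUNT(*) FROM (SELECT author FROM books GROUP BY author HAVING COUNT(*) >= 2)

Result:
COUNT(*)
--------
2       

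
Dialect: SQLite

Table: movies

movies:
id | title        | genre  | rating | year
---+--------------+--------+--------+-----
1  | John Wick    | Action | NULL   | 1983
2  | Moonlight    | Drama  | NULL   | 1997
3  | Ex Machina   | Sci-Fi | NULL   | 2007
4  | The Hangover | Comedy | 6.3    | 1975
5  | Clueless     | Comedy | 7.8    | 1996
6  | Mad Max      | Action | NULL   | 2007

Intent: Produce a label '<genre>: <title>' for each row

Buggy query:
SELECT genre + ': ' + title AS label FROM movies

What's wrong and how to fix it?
Bug: '+' is numeric addition; on text columns SQLite converts them to 0 instead of concatenating

Fix: Replace + with || to concatenate text

Corrected query:
SELECT genre || ': ' || title AS label FROM movies

Result:
label               
--------------------
Action: John Wick   
Drama: Moonlight    
Sci-Fi: Ex Machina  
Comedy: The Hangover
Comedy: Clueless    
Action: Mad Max     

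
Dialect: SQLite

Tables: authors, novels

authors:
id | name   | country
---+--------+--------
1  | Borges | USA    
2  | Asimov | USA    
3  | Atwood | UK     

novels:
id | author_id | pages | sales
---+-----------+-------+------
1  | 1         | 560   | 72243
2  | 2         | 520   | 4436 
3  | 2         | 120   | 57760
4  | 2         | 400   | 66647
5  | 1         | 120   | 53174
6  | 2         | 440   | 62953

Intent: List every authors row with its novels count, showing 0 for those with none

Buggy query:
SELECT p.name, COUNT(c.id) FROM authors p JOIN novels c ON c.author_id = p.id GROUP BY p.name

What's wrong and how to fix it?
Bug: An inner join excludes parents with zero children

Fix: Switch to LEFT JOIN to retain unmatched parent rows

Corrected query:
SELECT p.name, COUNT(c.id) FROM authors p LEFT JOIN novels c ON c.author_id = p.id GROUP BY p.name

Result:
name   | COUNT(c.id)
-------+------------
Asimov | 4          
Atwood | 0          
Borges | 2          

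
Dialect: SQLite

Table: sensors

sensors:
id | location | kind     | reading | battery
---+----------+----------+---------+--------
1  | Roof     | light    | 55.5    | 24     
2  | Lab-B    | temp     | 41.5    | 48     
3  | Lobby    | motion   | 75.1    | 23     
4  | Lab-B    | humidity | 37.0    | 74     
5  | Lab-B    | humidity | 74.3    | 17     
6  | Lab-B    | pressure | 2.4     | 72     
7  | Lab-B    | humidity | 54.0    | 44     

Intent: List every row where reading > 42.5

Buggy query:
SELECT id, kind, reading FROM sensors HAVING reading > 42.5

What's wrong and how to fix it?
Bug: HAVING filters the output of aggregation, but this query has no GROUP BY and no aggregate functions, so SQLite rejects it (HAVING clause on a non-aggregate query); the condition here is per row

Fix: Use WHERE for row-level filtering

Corrected query:
SELECT id, kind, reading FROM sensors WHERE reading > 42.5

Result:
id | kind     | reading
---+----------+--------
1  | light    | 55.5   
3  | motion   | 75.1   
5  | humidity | 74.3   
7  | humidity | 54     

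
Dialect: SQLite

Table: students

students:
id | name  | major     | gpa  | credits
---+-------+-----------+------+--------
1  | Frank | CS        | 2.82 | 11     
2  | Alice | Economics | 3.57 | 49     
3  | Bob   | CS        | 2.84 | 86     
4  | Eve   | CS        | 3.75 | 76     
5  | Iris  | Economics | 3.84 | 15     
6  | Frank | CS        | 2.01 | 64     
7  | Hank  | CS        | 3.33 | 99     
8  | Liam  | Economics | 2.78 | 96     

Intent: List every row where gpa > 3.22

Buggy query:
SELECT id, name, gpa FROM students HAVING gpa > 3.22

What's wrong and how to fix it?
Bug: HAVING filters the output of aggregation, but this query has no GROUP BY and no aggregate functions, so SQLite rejects it (HAVING clause on a non-aggregate query); the condition here is per row

Fix: Replace HAVING with WHERE since the condition applies to individual rows

Corrected query:
SELECT id, name, gpa FROM students WHERE gpa > 3.22

Result:
id | name  | gpa 
---+-------+-----
2  | Alice | 3.57
4  | Eve   | 3.75
5  | Iris  | 3.84
7  | Hank  | 3.33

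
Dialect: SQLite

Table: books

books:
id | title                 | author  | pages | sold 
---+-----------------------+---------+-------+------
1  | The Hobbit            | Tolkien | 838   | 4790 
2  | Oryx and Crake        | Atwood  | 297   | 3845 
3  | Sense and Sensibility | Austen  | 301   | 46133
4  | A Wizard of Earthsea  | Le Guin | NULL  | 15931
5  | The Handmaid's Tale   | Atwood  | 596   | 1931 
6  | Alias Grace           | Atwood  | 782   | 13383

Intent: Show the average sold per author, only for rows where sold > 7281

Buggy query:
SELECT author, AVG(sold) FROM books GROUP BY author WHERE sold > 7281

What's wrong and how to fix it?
Bug: Row-level WHERE must come before GROUP BY in the clause order

Fix: Place WHERE between FROM and GROUP BY

Corrected query:
SELECT author, AVG(sold) FROM books WHERE sold > 7281 GROUP BY author

Result:
author  | AVG(sold)
--------+----------
Atwood  | 13383    
Austen  | 46133    
Le Guin | 15931    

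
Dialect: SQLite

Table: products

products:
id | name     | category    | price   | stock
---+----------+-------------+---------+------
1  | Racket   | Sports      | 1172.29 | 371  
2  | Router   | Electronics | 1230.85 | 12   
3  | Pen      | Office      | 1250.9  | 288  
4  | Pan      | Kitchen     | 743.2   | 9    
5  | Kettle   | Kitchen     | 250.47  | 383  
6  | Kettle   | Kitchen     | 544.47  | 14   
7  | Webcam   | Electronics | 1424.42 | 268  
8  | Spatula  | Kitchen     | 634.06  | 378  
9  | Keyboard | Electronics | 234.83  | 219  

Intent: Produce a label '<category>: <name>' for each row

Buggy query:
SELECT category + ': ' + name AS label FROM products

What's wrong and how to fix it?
Bug: '+' is numeric addition; on text columns SQLite converts them to 0 instead of concatenating

Fix: Replace + with || to concatenate text

Corrected query:
SELECT category || ': ' || name AS label FROM products

Result:
label                
---------------------
Sports: Racket       
Electronics: Router  
Office: Pen          
Kitchen: Pan         
Kitchen: Kettle      
Kitchen: Kettle      
Electronics: Webcam  
Kitchen: Spatula     
Electronics: Keyboard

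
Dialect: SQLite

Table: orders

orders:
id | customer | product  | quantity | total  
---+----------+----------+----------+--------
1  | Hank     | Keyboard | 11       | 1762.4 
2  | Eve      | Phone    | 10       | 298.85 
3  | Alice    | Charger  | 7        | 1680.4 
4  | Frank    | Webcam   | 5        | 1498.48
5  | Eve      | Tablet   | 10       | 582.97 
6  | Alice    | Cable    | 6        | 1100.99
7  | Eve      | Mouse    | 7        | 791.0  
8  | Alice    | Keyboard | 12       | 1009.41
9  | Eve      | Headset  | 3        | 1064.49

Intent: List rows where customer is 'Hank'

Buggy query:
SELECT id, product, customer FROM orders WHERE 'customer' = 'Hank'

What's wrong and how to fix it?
Bug: Single quotes denote string literals in SQL; the column name is being compared as a constant string

Fix: Remove the quotes around the column name (or use double quotes for an identifier)

Corrected query:
SELECT id, product, customer FROM orders WHERE customer = 'Hank'

Result:
id | product  | customer
---+----------+---------
1  | Keyboard | Hank    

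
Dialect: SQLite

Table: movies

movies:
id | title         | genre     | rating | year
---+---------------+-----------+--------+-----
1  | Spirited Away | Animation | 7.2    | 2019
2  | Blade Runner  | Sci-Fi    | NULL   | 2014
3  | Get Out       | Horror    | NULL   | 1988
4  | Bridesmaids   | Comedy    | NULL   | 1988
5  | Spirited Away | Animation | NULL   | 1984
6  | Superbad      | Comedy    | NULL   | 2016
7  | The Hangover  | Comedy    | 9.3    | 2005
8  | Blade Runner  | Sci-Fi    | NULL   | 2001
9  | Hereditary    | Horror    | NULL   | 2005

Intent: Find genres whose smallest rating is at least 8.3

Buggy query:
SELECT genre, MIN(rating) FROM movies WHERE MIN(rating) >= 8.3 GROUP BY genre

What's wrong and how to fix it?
Bug: MIN() in WHERE is a misuse of aggregate

Fix: Use HAVING for the per-group MIN condition

Corrected query:
SELECT genre, MIN(rating) FROM movies GROUP BY genre HAVING MIN(rating) >= 8.3

Result:
genre  | MIN(rating)
-------+------------
Comedy | 9.3        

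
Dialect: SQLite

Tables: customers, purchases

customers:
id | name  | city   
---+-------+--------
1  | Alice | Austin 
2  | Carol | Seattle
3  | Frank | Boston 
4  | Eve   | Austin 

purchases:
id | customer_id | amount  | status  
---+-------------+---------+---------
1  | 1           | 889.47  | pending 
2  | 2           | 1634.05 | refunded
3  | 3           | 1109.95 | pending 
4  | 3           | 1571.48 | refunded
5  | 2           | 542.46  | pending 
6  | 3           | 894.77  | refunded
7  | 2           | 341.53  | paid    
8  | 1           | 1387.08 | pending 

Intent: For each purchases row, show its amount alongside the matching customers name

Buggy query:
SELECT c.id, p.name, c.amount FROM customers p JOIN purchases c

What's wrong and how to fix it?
Bug: Missing join condition: each purchases row is matched to all customers rows instead of just its own

Fix: Add ON c.customer_id = p.id to the JOIN

Corrected query:
SELECT c.id, p.name, c.amount FROM customers p JOIN purchases c ON c.customer_id = p.id

Result:
id | name  | amount 
---+-------+--------
1  | Alice | 889.47 
2  | Carol | 1634.05
3  | Frank | 1109.95
4  | Frank | 1571.48
5  | Carol | 542.46 
6  | Frank | 894.77 
7  | Carol | 341.53 
8  | Alice | 1387.08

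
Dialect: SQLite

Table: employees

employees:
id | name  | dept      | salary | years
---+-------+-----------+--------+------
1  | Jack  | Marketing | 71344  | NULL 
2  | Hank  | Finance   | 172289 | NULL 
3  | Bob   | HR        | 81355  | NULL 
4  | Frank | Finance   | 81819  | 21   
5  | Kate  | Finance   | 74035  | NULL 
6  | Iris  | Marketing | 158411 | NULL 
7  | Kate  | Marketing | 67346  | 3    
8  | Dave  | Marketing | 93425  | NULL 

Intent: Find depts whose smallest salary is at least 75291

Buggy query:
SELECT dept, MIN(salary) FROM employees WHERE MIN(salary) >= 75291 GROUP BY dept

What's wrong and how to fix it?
Bug: MIN() in WHERE is a misuse of aggregate

Fix: Use HAVING for the per-group MIN condition

Corrected query:
SELECT dept, MIN(salary) FROM employees GROUP BY dept HAVING MIN(salary) >= 75291

Result:
dept | MIN(salary)
-----+------------
HR   | 81355      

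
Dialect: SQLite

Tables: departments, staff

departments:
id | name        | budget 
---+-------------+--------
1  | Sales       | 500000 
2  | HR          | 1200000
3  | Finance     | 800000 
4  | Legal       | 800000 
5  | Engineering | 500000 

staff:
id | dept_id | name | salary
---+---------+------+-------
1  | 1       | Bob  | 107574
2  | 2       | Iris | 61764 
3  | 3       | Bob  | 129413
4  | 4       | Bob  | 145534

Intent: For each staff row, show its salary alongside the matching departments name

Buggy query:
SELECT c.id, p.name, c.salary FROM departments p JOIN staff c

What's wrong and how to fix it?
Bug: Missing join condition: each staff row is matched to all departments rows instead of just its own

Fix: Add ON c.dept_id = p.id to the JOIN

Corrected query:
SELECT c.id, p.name, c.salary FROM departments p JOIN staff c ON c.dept_id = p.id

Result:
id | name    | salary
---+---------+-------
1  | Sales   | 107574
2  | HR      | 61764 
3  | Finance | 129413
4  | Legal   | 145534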